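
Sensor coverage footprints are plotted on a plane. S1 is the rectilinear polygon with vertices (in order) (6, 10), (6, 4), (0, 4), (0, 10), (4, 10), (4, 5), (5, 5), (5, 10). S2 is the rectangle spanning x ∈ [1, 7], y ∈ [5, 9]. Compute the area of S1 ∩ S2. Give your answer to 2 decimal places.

16.00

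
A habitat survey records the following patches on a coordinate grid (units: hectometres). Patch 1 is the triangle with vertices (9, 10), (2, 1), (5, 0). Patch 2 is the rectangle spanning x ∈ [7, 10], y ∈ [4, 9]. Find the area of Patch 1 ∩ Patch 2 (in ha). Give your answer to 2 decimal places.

The intersection is the polygon with vertices (8.222,9), (8.6,9), (7,5), (7,7.429).
By the shoelace formula its area is 2.24.

2.24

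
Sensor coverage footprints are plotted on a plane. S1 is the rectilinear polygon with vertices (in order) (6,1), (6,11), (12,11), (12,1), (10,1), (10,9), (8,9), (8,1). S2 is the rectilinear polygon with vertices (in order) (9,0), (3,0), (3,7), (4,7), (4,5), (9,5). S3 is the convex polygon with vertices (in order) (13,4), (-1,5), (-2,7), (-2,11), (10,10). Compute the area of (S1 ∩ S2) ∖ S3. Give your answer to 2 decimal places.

6.86

|S1 ∩ S2| = 8.
|(S1 ∩ S2) ∩ S3| = 1.1429.
|(S1 ∩ S2) ∖ S3| = 8 − 1.1429 = 6.86.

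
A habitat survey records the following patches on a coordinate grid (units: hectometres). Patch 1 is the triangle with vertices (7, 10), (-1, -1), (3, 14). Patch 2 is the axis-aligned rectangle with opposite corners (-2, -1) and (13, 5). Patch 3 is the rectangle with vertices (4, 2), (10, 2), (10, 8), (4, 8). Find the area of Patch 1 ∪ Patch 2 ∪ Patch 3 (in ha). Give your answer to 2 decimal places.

136.07

By inclusion–exclusion:
Individual areas: |Patch 1| = 38, |Patch 2| = 90, |Patch 3| = 36.
|Patch 1∩Patch 2| = 8.2909.
|Patch 1∩Patch 3| = 1.642.
|Patch 2∩Patch 3|: x∈[4,10], y∈[2,5] → 6·3 = 18.
|Patch 1∩Patch 2∩Patch 3| = 0.
|Patch 1 ∪ Patch 2 ∪ Patch 3| = 164 − 27.933 + 0 = 136.07.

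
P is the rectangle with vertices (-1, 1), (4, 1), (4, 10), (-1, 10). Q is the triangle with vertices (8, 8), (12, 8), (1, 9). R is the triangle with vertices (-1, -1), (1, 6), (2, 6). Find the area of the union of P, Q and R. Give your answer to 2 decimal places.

47.05

By inclusion–exclusion:
Individual areas: |P| = 45, |Q| = 2, |R| = 3.5.
|P∩Q| = 0.2338.
|P∩R| = 3.2143.
|Q∩R| = 0.
|P∩Q∩R| = 0.
|P ∪ Q ∪ R| = 50.5 − 3.4481 + 0 = 47.05.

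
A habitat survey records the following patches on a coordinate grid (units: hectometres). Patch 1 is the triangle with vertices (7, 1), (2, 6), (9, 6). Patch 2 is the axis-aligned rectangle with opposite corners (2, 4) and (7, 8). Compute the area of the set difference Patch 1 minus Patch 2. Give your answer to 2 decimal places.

9.50

|Patch 1| = 17.5, |Patch 1∩Patch 2| = 8.
|Patch 1 ∖ Patch 2| = |Patch 1| − |Patch 1∩Patch 2| = 17.5 − 8 = 9.50.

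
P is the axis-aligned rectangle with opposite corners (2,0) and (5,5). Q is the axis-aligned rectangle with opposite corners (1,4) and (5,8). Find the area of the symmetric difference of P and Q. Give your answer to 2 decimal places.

|P∩Q|: x∈[2,5], y∈[4,5] → 3·1 = 3.
|P △ Q| = |P| + |Q| − 2·|P∩Q| = 15 + 16 − 6 = 25.00.

25.00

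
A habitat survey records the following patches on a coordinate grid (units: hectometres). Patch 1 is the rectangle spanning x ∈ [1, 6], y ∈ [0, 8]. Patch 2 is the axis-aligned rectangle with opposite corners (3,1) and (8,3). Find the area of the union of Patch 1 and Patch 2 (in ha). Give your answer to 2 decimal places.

By inclusion–exclusion:
Individual areas: |Patch 1| = 40, |Patch 2| = 10.
|Patch 1∩Patch 2|: x∈[3,6], y∈[1,3] → 3·2 = 6.
|Patch 1 ∪ Patch 2| = 50 − 6 = 44.00.

44.00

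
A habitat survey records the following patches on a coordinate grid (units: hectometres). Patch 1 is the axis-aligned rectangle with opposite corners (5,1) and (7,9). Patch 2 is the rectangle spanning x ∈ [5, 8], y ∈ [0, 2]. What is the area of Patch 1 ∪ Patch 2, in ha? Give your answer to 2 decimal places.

By inclusion–exclusion:
Individual areas: |Patch 1| = 16, |Patch 2| = 6.
|Patch 1∩Patch 2|: x∈[5,7], y∈[1,2] → 2·1 = 2.
|Patch 1 ∪ Patch 2| = 22 − 2 = 20.00.

20.00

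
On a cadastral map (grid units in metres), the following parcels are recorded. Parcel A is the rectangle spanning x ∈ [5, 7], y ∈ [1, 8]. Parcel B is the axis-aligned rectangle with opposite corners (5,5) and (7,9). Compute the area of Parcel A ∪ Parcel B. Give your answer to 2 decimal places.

By inclusion–exclusion:
Individual areas: |Parcel A| = 14, |Parcel B| = 8.
|Parcel A∩Parcel B|: x∈[5,7], y∈[5,8] → 2·3 = 6.
|Parcel A ∪ Parcel B| = 22 − 6 = 16.00.

16.00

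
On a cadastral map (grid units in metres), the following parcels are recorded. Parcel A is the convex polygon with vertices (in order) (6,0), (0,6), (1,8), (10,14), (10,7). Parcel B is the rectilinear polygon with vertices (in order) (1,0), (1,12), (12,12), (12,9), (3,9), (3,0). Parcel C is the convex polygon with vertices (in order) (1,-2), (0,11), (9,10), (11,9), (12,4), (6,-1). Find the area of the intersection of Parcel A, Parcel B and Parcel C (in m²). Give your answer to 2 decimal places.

The intersection is the polygon with vertices (1,8), (4.714,10.476), (9,10), (10,9.5), (10,9), (3,9), (3,3), (1,5).
By the shoelace formula its area is 16.94.

16.94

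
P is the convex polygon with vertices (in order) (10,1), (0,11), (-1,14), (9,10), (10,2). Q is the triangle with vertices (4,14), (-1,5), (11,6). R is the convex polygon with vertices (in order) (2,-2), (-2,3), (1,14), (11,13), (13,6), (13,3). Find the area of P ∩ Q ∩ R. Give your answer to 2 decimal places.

32.44

The intersection is the polygon with vertices (3.091,12.364), (6.692,10.923), (9.25,8), (9.515,5.876), (5.462,5.538), (1.5,9.5).
By the shoelace formula its area is 32.44.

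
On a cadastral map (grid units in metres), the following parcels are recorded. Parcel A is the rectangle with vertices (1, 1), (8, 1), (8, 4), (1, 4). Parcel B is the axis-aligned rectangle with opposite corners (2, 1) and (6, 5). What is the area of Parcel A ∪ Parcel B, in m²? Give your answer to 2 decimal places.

By inclusion–exclusion:
Individual areas: |Parcel A| = 21, |Parcel B| = 16.
|Parcel A∩Parcel B|: x∈[2,6], y∈[1,4] → 4·3 = 12.
|Parcel A ∪ Parcel B| = 37 − 12 = 25.00.

25.00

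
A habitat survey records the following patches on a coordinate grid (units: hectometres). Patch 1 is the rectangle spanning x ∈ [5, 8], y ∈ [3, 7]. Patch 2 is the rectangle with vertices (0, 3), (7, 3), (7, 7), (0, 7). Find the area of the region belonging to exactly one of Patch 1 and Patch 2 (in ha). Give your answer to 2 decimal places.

|Patch 1∩Patch 2|: x∈[5,7], y∈[3,7] → 2·4 = 8.
|Patch 1 △ Patch 2| = |Patch 1| + |Patch 2| − 2·|Patch 1∩Patch 2| = 12 + 28 − 16 = 24.00.

24.00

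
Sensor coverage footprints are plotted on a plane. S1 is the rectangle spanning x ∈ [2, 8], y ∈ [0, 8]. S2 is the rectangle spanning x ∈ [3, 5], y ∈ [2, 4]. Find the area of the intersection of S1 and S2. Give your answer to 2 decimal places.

4.00

|S1∩S2|: x∈[3,5], y∈[2,4] → 2·2 = 4.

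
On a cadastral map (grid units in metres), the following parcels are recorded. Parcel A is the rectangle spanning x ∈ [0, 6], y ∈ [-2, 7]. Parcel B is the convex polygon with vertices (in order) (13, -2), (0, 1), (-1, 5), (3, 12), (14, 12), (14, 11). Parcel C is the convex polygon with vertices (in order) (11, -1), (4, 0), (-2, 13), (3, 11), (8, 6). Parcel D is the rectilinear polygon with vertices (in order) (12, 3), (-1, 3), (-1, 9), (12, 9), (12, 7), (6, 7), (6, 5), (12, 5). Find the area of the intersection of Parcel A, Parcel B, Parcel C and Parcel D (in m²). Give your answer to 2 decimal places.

The intersection is the polygon with vertices (0.769,7), (6,7), (6,5), (6,3), (2.615,3).
By the shoelace formula its area is 17.23.

17.23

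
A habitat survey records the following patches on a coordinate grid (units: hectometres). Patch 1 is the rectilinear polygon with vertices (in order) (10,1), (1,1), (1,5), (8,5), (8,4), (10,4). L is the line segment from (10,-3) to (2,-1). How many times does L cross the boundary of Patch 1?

The segment lies entirely outside Patch 1 and never meets its boundary.

0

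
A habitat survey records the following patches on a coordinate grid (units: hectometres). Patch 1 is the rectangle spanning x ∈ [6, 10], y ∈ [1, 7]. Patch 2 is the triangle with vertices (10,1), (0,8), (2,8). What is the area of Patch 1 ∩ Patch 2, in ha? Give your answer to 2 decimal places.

The intersection is the polygon with vertices (6,4.5), (10,1), (6,3.8).
By the shoelace formula its area is 1.40.

1.40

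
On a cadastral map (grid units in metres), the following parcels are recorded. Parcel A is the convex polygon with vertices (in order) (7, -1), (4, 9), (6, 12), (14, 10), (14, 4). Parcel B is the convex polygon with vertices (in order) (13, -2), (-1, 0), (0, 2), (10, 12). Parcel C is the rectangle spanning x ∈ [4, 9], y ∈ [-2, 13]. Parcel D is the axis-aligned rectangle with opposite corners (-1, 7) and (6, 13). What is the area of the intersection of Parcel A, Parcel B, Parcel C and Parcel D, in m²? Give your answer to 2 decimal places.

0.50

The intersection is the polygon with vertices (6,8), (6,7), (5,7).
By the shoelace formula its area is 0.50.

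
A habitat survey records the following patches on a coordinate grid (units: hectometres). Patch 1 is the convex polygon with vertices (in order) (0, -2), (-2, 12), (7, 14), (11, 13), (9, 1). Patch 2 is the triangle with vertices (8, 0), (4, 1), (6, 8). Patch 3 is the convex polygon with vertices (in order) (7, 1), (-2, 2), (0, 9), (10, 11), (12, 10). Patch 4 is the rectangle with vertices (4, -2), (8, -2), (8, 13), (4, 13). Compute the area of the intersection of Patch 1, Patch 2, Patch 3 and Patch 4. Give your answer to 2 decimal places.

12.29

The intersection is the polygon with vertices (7.517,1.931), (7,1), (4.092,1.323), (6,8).
By the shoelace formula its area is 12.29.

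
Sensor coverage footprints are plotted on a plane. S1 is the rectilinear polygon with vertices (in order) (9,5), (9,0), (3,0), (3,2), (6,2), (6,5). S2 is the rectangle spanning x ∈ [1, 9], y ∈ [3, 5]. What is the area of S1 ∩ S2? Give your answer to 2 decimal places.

6.00

The intersection is the polygon with vertices (9,3), (6,3), (6,5), (9,5).
By the shoelace formula its area is 6.00.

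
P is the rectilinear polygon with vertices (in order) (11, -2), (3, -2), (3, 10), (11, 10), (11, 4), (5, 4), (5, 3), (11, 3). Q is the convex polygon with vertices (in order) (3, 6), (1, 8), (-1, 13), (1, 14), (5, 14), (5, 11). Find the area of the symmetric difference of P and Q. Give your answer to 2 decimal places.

|P| = 90, |Q| = 31, |P∩Q| = 3.2.
|P △ Q| = |P| + |Q| − 2·|P∩Q| = 90 + 31 − 6.4 = 114.60.

114.60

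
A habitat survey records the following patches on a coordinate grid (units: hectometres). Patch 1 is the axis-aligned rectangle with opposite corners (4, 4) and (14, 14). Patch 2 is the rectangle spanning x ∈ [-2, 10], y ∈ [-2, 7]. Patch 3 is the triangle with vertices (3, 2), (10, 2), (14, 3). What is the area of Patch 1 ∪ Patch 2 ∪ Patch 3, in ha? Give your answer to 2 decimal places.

191.27

By inclusion–exclusion:
Individual areas: |Patch 1| = 100, |Patch 2| = 108, |Patch 3| = 3.5.
|Patch 1∩Patch 2|: x∈[4,10], y∈[4,7] → 6·3 = 18.
|Patch 1∩Patch 3| = 0.
|Patch 2∩Patch 3| = 2.2273.
|Patch 1∩Patch 2∩Patch 3| = 0.
|Patch 1 ∪ Patch 2 ∪ Patch 3| = 211.5 − 20.2273 + 0 = 191.27.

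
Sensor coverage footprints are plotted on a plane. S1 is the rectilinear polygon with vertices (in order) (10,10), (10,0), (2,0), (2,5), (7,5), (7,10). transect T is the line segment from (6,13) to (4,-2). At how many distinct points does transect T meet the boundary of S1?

The segment meets the boundary at (4.267,0), (4.933,5).

2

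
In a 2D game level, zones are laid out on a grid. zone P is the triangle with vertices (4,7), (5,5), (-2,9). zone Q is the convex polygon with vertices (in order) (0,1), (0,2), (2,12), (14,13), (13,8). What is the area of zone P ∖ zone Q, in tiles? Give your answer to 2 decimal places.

|zone P| = 5, |zone P∩zone Q| = 3.8421.
|zone P ∖ zone Q| = |zone P| − |zone P∩zone Q| = 5 − 3.8421 = 1.16.

1.16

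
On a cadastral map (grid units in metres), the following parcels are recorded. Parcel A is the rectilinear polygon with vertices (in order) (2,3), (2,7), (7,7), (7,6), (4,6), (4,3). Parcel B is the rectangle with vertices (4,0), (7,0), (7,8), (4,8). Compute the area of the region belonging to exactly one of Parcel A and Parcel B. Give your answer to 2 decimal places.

|Parcel A| = 11, |Parcel B| = 24, |Parcel A∩Parcel B| = 3.
|Parcel A △ Parcel B| = |Parcel A| + |Parcel B| − 2·|Parcel A∩Parcel B| = 11 + 24 − 6 = 29.00.

29.00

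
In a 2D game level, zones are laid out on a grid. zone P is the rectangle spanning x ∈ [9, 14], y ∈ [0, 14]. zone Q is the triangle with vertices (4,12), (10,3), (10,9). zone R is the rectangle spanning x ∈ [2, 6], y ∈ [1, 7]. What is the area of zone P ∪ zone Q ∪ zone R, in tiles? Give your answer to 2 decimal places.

By inclusion–exclusion:
Individual areas: |zone P| = 70, |zone Q| = 18, |zone R| = 24.
|zone P∩zone Q| = 5.5.
|zone P∩zone R| = 0 (no overlap).
|zone Q∩zone R| = 0.
|zone P∩zone Q∩zone R| = 0.
|zone P ∪ zone Q ∪ zone R| = 112 − 5.5 + 0 = 106.50.

106.50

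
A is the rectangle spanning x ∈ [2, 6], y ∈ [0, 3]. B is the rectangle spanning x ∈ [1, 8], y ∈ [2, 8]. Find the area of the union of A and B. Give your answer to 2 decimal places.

By inclusion–exclusion:
Individual areas: |A| = 12, |B| = 42.
|A∩B|: x∈[2,6], y∈[2,3] → 4·1 = 4.
|A ∪ B| = 54 − 4 = 50.00.

50.00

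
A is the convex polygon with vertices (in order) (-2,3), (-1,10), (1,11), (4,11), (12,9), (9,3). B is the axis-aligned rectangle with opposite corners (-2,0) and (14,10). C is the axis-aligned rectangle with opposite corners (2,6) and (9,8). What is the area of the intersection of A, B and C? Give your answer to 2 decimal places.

The intersection is the polygon with vertices (2,6), (2,8), (9,8), (9,6).
By the shoelace formula its area is 14.00.

14.00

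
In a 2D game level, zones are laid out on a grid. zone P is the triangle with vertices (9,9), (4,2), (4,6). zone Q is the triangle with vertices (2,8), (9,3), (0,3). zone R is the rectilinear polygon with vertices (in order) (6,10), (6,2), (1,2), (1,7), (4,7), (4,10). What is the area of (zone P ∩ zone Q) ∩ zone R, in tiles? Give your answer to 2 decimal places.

4.43

The region (zone P ∩ zone Q) ∩ zone R is the polygon with vertices (4,3), (4,6), (4.435,6.261), (6,5.143), (6,4.8), (4.714,3).
By the shoelace formula its area is 4.43.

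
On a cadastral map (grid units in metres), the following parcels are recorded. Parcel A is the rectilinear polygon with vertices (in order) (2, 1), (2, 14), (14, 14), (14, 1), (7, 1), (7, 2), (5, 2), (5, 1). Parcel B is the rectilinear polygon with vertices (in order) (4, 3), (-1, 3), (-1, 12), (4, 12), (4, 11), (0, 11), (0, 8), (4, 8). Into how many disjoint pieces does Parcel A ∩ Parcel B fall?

2

Parcel A ∩ Parcel B splits into 2 disjoint pieces (area 10, area 2).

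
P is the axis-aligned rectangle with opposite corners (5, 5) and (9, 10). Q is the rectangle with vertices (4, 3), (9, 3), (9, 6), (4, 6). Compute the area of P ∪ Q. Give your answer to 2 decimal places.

By inclusion–exclusion:
Individual areas: |P| = 20, |Q| = 15.
|P∩Q|: x∈[5,9], y∈[5,6] → 4·1 = 4.
|P ∪ Q| = 35 − 4 = 31.00.

31.00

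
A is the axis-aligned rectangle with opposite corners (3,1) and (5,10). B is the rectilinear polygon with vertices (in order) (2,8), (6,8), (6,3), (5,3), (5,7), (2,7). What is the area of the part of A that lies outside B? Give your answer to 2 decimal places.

|A| = 18, |A∩B| = 2.
|A ∖ B| = |A| − |A∩B| = 18 − 2 = 16.00.

16.00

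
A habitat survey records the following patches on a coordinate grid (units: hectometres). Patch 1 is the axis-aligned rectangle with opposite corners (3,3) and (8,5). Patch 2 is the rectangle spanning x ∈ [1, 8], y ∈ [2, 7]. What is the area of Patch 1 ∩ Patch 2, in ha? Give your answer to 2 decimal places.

|Patch 1∩Patch 2|: x∈[3,8], y∈[3,5] → 5·2 = 10.

10.00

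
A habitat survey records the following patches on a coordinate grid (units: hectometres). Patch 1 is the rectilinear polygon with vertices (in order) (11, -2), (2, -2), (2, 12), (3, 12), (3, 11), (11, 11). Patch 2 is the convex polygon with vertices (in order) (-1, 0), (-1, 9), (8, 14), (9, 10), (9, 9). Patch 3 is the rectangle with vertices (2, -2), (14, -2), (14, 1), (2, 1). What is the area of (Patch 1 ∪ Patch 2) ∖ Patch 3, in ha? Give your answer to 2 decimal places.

|Patch 1 ∪ Patch 2| = 152.6306.
|(Patch 1 ∪ Patch 2) ∩ Patch 3| = 27.
|(Patch 1 ∪ Patch 2) ∖ Patch 3| = 152.6306 − 27 = 125.63.

125.63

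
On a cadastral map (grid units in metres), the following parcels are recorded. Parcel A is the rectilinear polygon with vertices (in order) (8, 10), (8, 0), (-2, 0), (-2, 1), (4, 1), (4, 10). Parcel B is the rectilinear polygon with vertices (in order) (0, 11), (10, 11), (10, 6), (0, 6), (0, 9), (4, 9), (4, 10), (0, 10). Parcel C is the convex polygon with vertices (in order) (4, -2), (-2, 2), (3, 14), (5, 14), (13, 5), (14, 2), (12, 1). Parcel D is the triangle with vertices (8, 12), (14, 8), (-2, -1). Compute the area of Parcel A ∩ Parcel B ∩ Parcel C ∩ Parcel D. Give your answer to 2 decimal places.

The intersection is the polygon with vertices (4,6.8), (6.462,10), (8,10), (8,6), (4,6).
By the shoelace formula its area is 12.06.

12.06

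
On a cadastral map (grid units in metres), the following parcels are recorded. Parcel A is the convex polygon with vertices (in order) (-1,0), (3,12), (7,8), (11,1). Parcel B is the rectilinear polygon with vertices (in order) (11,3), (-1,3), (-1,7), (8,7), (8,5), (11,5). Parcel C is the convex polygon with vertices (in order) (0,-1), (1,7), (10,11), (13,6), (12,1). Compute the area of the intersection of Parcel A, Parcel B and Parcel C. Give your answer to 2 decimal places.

31.14

The intersection is the polygon with vertices (7.571,7), (8,6.25), (8,5), (8.714,5), (9.857,3), (0.5,3), (0.8,5.4), (1.333,7).
By the shoelace formula its area is 31.14.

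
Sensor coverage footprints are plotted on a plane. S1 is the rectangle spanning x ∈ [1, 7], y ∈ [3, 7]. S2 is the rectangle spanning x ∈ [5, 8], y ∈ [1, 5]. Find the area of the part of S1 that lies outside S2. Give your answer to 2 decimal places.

20.00

|S1∩S2|: x∈[5,7], y∈[3,5] → 2·2 = 4.
|S1| = 24.
|S1 ∖ S2| = |S1| − |S1∩S2| = 24 − 4 = 20.00.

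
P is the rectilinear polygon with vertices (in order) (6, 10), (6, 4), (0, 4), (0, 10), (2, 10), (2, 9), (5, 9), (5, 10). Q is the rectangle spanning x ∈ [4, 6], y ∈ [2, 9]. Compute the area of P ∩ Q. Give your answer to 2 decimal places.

10.00

The intersection is the polygon with vertices (6,4), (4,4), (4,9), (5,9), (6,9).
By the shoelace formula its area is 10.00.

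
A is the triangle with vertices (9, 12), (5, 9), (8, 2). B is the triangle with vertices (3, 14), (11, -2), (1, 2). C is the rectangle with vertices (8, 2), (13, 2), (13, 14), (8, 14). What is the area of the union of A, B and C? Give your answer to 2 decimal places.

132.56

By inclusion–exclusion:
Individual areas: |A| = 18.5, |B| = 64, |C| = 60.
|A∩B| = 4.4848.
|A∩C| = 4.625.
|B∩C| = 1.
|A∩B∩C| = 0.1667.
|A ∪ B ∪ C| = 142.5 − 10.1098 + 0.1667 = 132.56.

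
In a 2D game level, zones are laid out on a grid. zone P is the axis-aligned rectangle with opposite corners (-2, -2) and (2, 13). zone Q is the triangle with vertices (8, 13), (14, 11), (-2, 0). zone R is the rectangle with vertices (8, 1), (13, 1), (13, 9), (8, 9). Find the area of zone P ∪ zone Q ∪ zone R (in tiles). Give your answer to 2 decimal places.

By inclusion–exclusion:
Individual areas: |zone P| = 60, |zone Q| = 49, |zone R| = 40.
|zone P∩zone Q| = 4.9.
|zone P∩zone R| = 0 (no overlap).
|zone Q∩zone R| = 3.2841.
|zone P∩zone Q∩zone R| = 0.
|zone P ∪ zone Q ∪ zone R| = 149 − 8.1841 + 0 = 140.82.

140.82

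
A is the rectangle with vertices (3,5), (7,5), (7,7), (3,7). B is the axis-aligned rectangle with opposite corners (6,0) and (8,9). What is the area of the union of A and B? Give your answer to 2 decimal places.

24.00

By inclusion–exclusion:
Individual areas: |A| = 8, |B| = 18.
|A∩B|: x∈[6,7], y∈[5,7] → 1·2 = 2.
|A ∪ B| = 26 − 2 = 24.00.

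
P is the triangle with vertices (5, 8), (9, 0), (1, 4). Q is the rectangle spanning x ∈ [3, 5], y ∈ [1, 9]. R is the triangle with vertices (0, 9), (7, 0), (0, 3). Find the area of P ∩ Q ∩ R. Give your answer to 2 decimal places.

2.71

The intersection is the polygon with vertices (3,5.143), (5,2.571), (5,2), (3,3).
By the shoelace formula its area is 2.71.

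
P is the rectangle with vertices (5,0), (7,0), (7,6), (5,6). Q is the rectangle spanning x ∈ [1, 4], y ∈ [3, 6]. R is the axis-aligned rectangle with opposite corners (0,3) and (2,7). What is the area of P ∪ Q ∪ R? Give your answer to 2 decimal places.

26.00

By inclusion–exclusion:
Individual areas: |P| = 12, |Q| = 9, |R| = 8.
|P∩Q| = 0 (no overlap).
|P∩R| = 0 (no overlap).
|Q∩R|: x∈[1,2], y∈[3,6] → 1·3 = 3.
|P∩Q∩R| = 0.
|P ∪ Q ∪ R| = 29 − 3 + 0 = 26.00.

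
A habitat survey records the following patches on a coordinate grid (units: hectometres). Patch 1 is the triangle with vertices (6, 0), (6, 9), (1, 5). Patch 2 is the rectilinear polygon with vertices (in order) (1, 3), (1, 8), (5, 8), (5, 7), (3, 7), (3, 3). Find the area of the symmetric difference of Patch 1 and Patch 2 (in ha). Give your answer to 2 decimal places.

|Patch 1| = 22.5, |Patch 2| = 12, |Patch 1∩Patch 2| = 4.475.
|Patch 1 △ Patch 2| = |Patch 1| + |Patch 2| − 2·|Patch 1∩Patch 2| = 22.5 + 12 − 8.95 = 25.55.

25.55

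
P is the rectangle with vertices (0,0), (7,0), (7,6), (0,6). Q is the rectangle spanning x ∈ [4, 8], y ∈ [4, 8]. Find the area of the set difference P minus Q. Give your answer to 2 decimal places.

|P∩Q|: x∈[4,7], y∈[4,6] → 3·2 = 6.
|P| = 42.
|P ∖ Q| = |P| − |P∩Q| = 42 − 6 = 36.00.

36.00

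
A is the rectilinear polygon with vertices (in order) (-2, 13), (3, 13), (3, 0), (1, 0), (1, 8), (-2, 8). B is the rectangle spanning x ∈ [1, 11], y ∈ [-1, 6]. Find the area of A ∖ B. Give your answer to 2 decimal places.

29.00

|A| = 41, |A∩B| = 12.
|A ∖ B| = |A| − |A∩B| = 41 − 12 = 29.00.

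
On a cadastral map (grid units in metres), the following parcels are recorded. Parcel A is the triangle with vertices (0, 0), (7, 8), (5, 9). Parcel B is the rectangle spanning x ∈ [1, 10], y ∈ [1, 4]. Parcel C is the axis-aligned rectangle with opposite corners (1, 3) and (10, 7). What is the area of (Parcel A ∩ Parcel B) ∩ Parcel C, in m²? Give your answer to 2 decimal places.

1.12

The region (Parcel A ∩ Parcel B) ∩ Parcel C is the polygon with vertices (2.222,4), (3.5,4), (2.625,3), (1.667,3).
By the shoelace formula its area is 1.12.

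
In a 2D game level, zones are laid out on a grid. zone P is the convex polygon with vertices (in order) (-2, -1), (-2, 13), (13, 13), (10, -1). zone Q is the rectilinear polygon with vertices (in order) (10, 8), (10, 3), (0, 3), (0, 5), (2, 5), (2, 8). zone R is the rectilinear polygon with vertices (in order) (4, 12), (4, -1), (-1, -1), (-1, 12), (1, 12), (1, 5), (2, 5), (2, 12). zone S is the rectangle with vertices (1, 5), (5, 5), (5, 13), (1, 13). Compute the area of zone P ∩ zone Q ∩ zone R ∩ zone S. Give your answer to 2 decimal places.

6.00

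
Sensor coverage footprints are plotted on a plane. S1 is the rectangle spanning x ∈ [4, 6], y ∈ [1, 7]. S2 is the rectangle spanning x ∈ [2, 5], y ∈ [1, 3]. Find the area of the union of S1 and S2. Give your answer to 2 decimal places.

By inclusion–exclusion:
Individual areas: |S1| = 12, |S2| = 6.
|S1∩S2|: x∈[4,5], y∈[1,3] → 1·2 = 2.
|S1 ∪ S2| = 18 − 2 = 16.00.

16.00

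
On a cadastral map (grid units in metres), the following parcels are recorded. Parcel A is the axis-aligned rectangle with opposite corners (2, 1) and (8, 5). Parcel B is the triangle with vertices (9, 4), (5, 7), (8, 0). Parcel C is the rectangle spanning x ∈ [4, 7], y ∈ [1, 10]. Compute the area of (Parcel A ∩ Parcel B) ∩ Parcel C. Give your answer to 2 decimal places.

1.52

The region (Parcel A ∩ Parcel B) ∩ Parcel C is the polygon with vertices (5.857,5), (7,5), (7,2.333).
By the shoelace formula its area is 1.52.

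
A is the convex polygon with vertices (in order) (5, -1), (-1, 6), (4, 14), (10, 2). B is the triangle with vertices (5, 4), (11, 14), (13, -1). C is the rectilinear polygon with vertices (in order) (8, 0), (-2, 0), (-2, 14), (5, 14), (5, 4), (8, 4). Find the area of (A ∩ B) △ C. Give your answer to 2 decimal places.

117.94

|A ∩ B| = 13.5686.
|(A ∩ B) ∩ C| = 2.8125.
|(A ∩ B) △ C| = 13.5686 + 110 − 5.625 = 117.94.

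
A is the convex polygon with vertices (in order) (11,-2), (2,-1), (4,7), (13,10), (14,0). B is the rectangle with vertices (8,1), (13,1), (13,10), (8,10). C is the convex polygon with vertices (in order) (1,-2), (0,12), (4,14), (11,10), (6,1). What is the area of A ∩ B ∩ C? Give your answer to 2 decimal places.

The intersection is the polygon with vertices (8,8.333), (10.546,9.182), (8,4.6).
By the shoelace formula its area is 4.75.

4.75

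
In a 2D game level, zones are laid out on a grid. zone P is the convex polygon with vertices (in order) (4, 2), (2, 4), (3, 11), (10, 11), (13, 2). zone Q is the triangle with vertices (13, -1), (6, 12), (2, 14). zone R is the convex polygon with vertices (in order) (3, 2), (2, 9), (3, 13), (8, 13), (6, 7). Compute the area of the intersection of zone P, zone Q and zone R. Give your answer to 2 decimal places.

The intersection is the polygon with vertices (7.029,10.088), (6.354,8.062), (4.2,11), (6.538,11).
By the shoelace formula its area is 4.24.

4.24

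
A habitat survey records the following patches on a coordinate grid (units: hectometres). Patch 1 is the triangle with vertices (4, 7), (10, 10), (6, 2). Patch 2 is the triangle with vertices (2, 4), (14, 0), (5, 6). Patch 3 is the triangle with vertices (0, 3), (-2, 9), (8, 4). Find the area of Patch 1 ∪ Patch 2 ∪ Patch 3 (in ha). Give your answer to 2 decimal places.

49.56

By inclusion–exclusion:
Individual areas: |Patch 1| = 18, |Patch 2| = 18, |Patch 3| = 25.
|Patch 1∩Patch 2| = 4.6575.
|Patch 1∩Patch 3| = 2.65.
|Patch 2∩Patch 3| = 6.7792.
|Patch 1∩Patch 2∩Patch 3| = 2.6481.
|Patch 1 ∪ Patch 2 ∪ Patch 3| = 61 − 14.0867 + 2.6481 = 49.56.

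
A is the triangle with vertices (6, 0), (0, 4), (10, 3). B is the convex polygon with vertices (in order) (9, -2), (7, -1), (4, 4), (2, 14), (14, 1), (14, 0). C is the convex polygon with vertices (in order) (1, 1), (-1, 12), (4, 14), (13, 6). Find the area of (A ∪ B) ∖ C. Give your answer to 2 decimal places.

|A ∪ B| = 83.4076.
|(A ∪ B) ∩ C| = 42.3169.
|(A ∪ B) ∖ C| = 83.4076 − 42.3169 = 41.09.

41.09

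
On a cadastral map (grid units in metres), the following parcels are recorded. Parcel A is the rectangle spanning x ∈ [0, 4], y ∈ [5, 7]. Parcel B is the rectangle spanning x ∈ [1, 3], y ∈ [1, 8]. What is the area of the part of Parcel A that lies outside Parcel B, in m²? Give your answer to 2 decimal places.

4.00

|Parcel A∩Parcel B|: x∈[1,3], y∈[5,7] → 2·2 = 4.
|Parcel A| = 8.
|Parcel A ∖ Parcel B| = |Parcel A| − |Parcel A∩Parcel B| = 8 − 4 = 4.00.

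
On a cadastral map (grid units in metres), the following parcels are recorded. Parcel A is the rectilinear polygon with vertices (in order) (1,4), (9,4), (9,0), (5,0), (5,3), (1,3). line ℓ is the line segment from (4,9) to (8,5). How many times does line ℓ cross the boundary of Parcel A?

The segment lies entirely outside Parcel A and never meets its boundary.

0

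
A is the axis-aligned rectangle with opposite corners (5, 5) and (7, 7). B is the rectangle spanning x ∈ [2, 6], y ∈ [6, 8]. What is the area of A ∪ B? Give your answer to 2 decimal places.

11.00

By inclusion–exclusion:
Individual areas: |A| = 4, |B| = 8.
|A∩B|: x∈[5,6], y∈[6,7] → 1·1 = 1.
|A ∪ B| = 12 − 1 = 11.00.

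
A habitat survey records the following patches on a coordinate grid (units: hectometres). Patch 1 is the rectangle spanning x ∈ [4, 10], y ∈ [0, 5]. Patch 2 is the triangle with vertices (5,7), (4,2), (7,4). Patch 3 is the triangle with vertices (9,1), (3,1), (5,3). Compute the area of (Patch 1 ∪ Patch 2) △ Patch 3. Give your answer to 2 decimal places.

|Patch 1 ∪ Patch 2| = 31.7333.
|(Patch 1 ∪ Patch 2) ∩ Patch 3| = 5.5.
|(Patch 1 ∪ Patch 2) △ Patch 3| = 31.7333 + 6 − 11 = 26.73.

26.73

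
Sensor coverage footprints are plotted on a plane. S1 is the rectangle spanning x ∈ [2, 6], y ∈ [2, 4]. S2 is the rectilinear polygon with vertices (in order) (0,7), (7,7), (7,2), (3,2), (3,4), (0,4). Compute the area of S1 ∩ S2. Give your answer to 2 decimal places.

6.00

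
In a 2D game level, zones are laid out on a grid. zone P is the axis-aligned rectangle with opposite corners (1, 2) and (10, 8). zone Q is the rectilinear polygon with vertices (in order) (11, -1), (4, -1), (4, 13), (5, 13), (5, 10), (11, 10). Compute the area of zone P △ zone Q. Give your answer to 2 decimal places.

|zone P| = 54, |zone Q| = 80, |zone P∩zone Q| = 36.
|zone P △ zone Q| = |zone P| + |zone Q| − 2·|zone P∩zone Q| = 54 + 80 − 72 = 62.00.

62.00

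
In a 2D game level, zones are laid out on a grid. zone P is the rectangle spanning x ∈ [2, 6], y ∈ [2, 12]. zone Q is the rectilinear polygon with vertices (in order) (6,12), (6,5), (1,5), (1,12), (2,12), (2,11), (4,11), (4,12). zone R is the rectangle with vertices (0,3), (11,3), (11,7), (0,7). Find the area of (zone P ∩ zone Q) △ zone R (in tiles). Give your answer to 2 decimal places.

54.00

|zone P ∩ zone Q| = 26.
|(zone P ∩ zone Q) ∩ zone R| = 8.
|(zone P ∩ zone Q) △ zone R| = 26 + 44 − 16 = 54.00.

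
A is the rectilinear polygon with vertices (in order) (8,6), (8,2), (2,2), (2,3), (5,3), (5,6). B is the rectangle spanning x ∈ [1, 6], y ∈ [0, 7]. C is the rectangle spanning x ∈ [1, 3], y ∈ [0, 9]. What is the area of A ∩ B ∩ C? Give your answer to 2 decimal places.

1.00

The intersection is the polygon with vertices (2,3), (3,3), (3,2), (2,2).
By the shoelace formula its area is 1.00.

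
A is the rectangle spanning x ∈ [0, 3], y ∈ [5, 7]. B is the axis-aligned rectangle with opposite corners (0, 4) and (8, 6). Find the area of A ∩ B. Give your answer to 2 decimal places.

3.00

|A∩B|: x∈[0,3], y∈[5,6] → 3·1 = 3.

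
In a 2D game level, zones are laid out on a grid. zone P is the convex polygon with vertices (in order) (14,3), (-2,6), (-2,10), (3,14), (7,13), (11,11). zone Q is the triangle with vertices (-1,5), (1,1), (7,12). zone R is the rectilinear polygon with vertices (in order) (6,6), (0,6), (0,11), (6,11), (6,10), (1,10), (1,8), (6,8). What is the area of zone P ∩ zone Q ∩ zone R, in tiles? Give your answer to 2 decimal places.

6.68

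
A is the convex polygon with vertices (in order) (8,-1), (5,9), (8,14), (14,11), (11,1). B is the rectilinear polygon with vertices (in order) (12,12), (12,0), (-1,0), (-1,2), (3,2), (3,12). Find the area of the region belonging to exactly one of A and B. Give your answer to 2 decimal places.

|A| = 79.5, |B| = 116, |A∩B| = 65.7333.
|A △ B| = |A| + |B| − 2·|A∩B| = 79.5 + 116 − 131.4667 = 64.03.

64.03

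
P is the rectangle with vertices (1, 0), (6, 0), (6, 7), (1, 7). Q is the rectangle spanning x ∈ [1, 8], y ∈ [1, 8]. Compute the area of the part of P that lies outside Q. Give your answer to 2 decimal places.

5.00

|P∩Q|: x∈[1,6], y∈[1,7] → 5·6 = 30.
|P| = 35.
|P ∖ Q| = |P| − |P∩Q| = 35 − 30 = 5.00.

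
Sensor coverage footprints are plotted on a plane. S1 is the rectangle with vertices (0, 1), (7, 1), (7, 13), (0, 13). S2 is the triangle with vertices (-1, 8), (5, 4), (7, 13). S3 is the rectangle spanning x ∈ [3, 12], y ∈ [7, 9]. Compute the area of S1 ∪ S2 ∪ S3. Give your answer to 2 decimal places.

By inclusion–exclusion:
Individual areas: |S1| = 84, |S2| = 31, |S3| = 18.
|S1∩S2| = 30.3542.
|S1∩S3|: x∈[3,7], y∈[7,9] → 4·2 = 8.
|S2∩S3| = 5.7778.
|S1∩S2∩S3| = 5.7778.
|S1 ∪ S2 ∪ S3| = 133 − 44.1319 + 5.7778 = 94.65.

94.65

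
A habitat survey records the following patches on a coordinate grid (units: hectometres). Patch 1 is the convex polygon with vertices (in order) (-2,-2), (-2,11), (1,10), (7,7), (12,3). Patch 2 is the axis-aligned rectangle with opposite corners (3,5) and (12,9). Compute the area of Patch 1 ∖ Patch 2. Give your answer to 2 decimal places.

86.00

|Patch 1| = 100.5, |Patch 1∩Patch 2| = 14.5.
|Patch 1 ∖ Patch 2| = |Patch 1| − |Patch 1∩Patch 2| = 100.5 − 14.5 = 86.00.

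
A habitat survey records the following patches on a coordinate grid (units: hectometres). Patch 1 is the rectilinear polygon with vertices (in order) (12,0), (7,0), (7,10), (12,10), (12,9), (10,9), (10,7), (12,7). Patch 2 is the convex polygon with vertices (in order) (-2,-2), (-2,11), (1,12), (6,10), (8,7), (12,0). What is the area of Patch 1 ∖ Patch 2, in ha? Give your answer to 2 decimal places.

24.25

|Patch 1| = 46, |Patch 1∩Patch 2| = 21.75.
|Patch 1 ∖ Patch 2| = |Patch 1| − |Patch 1∩Patch 2| = 46 − 21.75 = 24.25.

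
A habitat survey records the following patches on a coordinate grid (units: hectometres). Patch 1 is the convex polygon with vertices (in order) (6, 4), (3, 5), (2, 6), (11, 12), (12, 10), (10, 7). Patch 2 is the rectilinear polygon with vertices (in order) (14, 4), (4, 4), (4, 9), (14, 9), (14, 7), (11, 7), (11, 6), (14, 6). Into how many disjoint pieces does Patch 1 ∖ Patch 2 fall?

Patch 1 ∖ Patch 2 splits into 2 disjoint pieces (area 3, area 8.4167).

2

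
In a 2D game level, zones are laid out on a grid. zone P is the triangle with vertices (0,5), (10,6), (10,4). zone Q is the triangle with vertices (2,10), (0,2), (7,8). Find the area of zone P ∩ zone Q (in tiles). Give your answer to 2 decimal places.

The intersection is the polygon with vertices (3.962,5.396), (3.134,4.687), (0.732,4.927), (0.769,5.077).
By the shoelace formula its area is 1.19.

1.19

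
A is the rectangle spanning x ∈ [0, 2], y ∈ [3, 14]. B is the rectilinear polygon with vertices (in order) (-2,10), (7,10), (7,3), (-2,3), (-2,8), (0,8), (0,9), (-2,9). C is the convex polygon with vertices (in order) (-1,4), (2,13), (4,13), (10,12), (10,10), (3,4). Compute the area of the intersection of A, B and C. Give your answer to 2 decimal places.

The intersection is the polygon with vertices (0,7), (1,10), (2,10), (2,4), (0,4).
By the shoelace formula its area is 10.50.

10.50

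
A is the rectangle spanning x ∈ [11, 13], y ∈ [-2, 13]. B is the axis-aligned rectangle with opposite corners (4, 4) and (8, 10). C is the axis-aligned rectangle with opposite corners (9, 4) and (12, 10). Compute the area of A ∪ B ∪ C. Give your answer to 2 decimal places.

66.00

By inclusion–exclusion:
Individual areas: |A| = 30, |B| = 24, |C| = 18.
|A∩B| = 0 (no overlap).
|A∩C|: x∈[11,12], y∈[4,10] → 1·6 = 6.
|B∩C| = 0 (no overlap).
|A∩B∩C| = 0.
|A ∪ B ∪ C| = 72 − 6 + 0 = 66.00.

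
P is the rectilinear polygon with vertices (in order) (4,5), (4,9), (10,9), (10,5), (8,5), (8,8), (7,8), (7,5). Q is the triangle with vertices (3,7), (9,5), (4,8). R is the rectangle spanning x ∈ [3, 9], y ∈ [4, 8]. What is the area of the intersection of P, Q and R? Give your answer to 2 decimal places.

2.93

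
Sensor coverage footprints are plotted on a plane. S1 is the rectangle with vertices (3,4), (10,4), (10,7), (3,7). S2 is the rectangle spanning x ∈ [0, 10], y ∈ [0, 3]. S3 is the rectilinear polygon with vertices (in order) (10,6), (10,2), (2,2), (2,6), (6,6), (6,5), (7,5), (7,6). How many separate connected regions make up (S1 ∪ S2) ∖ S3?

2

(S1 ∪ S2) ∖ S3 splits into 2 disjoint pieces (area 8, area 22).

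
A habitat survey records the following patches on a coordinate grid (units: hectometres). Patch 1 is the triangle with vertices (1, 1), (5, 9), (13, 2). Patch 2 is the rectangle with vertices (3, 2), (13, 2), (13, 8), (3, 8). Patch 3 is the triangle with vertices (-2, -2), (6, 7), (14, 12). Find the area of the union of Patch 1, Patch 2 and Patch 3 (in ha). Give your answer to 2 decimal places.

73.77

By inclusion–exclusion:
Individual areas: |Patch 1| = 46, |Patch 2| = 60, |Patch 3| = 16.
|Patch 1∩Patch 2| = 37.1786.
|Patch 1∩Patch 3| = 9.0741.
|Patch 2∩Patch 3| = 9.2179.
|Patch 1∩Patch 2∩Patch 3| = 7.2433.
|Patch 1 ∪ Patch 2 ∪ Patch 3| = 122 − 55.4706 + 7.2433 = 73.77.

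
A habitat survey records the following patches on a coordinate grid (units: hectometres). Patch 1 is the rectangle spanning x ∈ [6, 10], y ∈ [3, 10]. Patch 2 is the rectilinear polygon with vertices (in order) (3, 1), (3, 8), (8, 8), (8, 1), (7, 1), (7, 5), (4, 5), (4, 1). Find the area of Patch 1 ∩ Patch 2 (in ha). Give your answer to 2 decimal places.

8.00

The intersection is the polygon with vertices (6,8), (8,8), (8,3), (7,3), (7,5), (6,5).
By the shoelace formula its area is 8.00.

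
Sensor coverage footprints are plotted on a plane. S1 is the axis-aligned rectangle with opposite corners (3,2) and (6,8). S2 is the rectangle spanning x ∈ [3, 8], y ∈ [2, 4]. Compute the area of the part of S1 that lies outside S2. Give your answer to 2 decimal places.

12.00

|S1∩S2|: x∈[3,6], y∈[2,4] → 3·2 = 6.
|S1| = 18.
|S1 ∖ S2| = |S1| − |S1∩S2| = 18 − 6 = 12.00.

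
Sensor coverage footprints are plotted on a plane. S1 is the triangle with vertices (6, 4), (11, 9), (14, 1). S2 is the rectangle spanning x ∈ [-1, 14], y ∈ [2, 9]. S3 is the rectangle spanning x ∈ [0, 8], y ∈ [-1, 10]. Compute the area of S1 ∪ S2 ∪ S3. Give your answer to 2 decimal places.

By inclusion–exclusion:
Individual areas: |S1| = 27.5, |S2| = 105, |S3| = 88.
|S1∩S2| = 26.3542.
|S1∩S3| = 2.75.
|S2∩S3|: x∈[0,8], y∈[2,9] → 8·7 = 56.
|S1∩S2∩S3| = 2.75.
|S1 ∪ S2 ∪ S3| = 220.5 − 85.1042 + 2.75 = 138.15.

138.15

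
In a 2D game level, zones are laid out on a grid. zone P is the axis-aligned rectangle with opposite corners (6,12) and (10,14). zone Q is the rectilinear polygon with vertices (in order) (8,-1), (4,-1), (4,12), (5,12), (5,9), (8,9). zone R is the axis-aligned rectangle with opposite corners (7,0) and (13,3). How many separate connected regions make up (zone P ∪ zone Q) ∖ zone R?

(zone P ∪ zone Q) ∖ zone R splits into 2 disjoint pieces (area 8, area 40).

2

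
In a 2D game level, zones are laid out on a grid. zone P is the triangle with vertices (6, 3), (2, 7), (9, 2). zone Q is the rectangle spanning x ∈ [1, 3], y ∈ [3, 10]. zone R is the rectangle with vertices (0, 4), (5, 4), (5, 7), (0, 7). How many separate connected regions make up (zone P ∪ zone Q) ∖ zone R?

(zone P ∪ zone Q) ∖ zone R splits into 3 disjoint pieces (area 2, area 6, area 2.7143).

3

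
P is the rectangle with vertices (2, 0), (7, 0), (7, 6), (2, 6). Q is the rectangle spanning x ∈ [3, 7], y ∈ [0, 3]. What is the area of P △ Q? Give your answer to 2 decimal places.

|P∩Q|: x∈[3,7], y∈[0,3] → 4·3 = 12.
|P △ Q| = |P| + |Q| − 2·|P∩Q| = 30 + 12 − 24 = 18.00.

18.00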